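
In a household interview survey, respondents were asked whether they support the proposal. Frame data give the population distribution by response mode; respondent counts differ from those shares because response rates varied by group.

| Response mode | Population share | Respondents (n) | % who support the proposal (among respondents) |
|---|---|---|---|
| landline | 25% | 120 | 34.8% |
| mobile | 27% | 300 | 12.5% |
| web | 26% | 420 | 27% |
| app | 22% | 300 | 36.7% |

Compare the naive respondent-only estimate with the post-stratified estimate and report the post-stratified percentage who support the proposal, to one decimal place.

27.2%

Naive respondent-only estimate (weights = respondent counts):
  (120/1140)×34.8 + (300/1140)×12.5 + (420/1140)×27 + (300/1140)×36.7 = 26.5579%
Reweighting by population response mode shares:
  0.25×34.8 + 0.27×12.5 + 0.26×27 + 0.22×36.7 = 27.169%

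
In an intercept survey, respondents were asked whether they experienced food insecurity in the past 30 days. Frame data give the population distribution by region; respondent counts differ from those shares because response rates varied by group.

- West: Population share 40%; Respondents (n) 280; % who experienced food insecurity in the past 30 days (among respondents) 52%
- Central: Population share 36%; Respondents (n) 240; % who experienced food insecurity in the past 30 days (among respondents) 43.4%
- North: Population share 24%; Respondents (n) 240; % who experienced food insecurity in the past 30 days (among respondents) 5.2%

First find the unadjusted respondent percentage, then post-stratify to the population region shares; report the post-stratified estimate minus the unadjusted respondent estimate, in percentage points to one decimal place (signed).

Unadjusted (pooled respondent) estimate weights by respondent counts:
  (280/760)×52 + (240/760)×43.4 + (240/760)×5.2 = 34.5053%
Post-stratified estimate weights by population shares:
  0.4×52 + 0.36×43.4 + 0.24×5.2 = 37.672%
Difference = 37.672 − 34.5053 = 3.1667 pp.

+3.2 percentage points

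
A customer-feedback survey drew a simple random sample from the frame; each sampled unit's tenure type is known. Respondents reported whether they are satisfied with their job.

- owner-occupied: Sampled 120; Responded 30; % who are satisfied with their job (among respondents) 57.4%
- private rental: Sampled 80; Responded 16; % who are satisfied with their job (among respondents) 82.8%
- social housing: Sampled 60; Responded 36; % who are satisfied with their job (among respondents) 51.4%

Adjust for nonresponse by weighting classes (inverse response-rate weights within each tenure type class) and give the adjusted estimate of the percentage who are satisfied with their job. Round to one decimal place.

Class response rates: owner-occupied 30/120 = 25%, private rental 16/80 = 20%, social housing 36/60 = 60%.
With weight = n_sampled/n_responded per class, the weighted class total is n_sampled:
  owner-occupied: 120 × 57.4 = 6888
  private rental: 80 × 82.8 = 6624
  social housing: 60 × 51.4 = 3084
Adjusted estimate = 16,596 / 260 = 63.8308 → 63.8%.

63.8%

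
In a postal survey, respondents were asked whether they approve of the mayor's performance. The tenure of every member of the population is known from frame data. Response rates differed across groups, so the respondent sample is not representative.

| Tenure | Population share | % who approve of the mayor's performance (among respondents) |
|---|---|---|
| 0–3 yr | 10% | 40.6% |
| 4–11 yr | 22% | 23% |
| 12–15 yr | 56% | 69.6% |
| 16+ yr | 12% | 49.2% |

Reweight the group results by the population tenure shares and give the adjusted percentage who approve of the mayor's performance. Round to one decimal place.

54.0%

Reweight to the known tenure distribution:
  0–3 yr: 0.1 × 40.6 = 4.06
  4–11 yr: 0.22 × 23 = 5.06
  12–15 yr: 0.56 × 69.6 = 38.976
  16+ yr: 0.12 × 49.2 = 5.904
Post-stratified estimate = 54 → 54.0%.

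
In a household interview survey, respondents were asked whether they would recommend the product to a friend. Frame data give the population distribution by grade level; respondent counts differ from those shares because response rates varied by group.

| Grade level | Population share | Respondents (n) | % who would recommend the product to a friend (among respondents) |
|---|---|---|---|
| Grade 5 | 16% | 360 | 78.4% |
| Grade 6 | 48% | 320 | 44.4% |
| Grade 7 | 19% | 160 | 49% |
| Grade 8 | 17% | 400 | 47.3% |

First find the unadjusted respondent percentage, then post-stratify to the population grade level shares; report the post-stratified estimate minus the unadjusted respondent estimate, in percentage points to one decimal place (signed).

-4.6 percentage points

Unadjusted (pooled respondent) estimate weights by respondent counts:
  (360/1240)×78.4 + (320/1240)×44.4 + (160/1240)×49 + (400/1240)×47.3 = 55.8%
Reweighting by population grade level shares:
  0.16×78.4 + 0.48×44.4 + 0.19×49 + 0.17×47.3 = 51.207%
Difference = 51.207 − 55.8 = -4.593 pp.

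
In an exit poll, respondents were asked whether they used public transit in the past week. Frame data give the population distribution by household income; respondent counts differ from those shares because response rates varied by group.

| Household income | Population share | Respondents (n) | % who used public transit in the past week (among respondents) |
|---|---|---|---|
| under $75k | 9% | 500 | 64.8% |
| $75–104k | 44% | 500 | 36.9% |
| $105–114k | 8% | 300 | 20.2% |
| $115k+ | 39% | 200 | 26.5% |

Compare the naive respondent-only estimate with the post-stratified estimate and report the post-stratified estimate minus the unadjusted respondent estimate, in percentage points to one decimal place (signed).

Naive respondent-only estimate (weights = respondent counts):
  (500/1500)×64.8 + (500/1500)×36.9 + (300/1500)×20.2 + (200/1500)×26.5 = 41.4733%
Post-stratifying to population shares instead:
  0.09×64.8 + 0.44×36.9 + 0.08×20.2 + 0.39×26.5 = 34.019%
Difference = 34.019 − 41.4733 = -7.4543 pp.

-7.5 percentage points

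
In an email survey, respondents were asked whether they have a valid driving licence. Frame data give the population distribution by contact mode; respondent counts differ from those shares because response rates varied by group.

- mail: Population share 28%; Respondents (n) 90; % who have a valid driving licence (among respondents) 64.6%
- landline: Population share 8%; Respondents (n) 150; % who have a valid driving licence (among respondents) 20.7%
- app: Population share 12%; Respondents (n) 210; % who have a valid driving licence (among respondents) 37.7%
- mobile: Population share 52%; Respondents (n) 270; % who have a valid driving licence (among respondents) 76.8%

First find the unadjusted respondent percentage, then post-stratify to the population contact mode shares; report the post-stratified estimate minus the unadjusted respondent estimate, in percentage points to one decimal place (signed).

Unadjusted (pooled respondent) estimate weights by respondent counts:
  (90/720)×64.6 + (150/720)×20.7 + (210/720)×37.7 + (270/720)×76.8 = 52.1833%
Post-stratified estimate weights by population shares:
  0.28×64.6 + 0.08×20.7 + 0.12×37.7 + 0.52×76.8 = 64.204%
Difference = 64.204 − 52.1833 = 12.0207 pp.

+12.0 percentage points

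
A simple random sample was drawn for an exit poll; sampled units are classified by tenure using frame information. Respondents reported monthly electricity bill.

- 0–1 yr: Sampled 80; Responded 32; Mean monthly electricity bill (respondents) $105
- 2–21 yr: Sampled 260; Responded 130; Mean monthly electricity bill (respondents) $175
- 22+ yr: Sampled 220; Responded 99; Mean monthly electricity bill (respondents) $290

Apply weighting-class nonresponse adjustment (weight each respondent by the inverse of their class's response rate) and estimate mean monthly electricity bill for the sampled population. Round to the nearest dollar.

$210

Class response rates: 0–1 yr 32/80 = 40%, 2–21 yr 130/260 = 50%, 22+ yr 99/220 = 45%.
Inverse-response-rate weighting restores each class to its sampled count, so class totals weight by n_sampled:
  0–1 yr: 80 × 105 = 8400
  2–21 yr: 260 × 175 = 45,500
  22+ yr: 220 × 290 = 63,800
Adjusted estimate = 117,700 / 560 = 210.179 → $210.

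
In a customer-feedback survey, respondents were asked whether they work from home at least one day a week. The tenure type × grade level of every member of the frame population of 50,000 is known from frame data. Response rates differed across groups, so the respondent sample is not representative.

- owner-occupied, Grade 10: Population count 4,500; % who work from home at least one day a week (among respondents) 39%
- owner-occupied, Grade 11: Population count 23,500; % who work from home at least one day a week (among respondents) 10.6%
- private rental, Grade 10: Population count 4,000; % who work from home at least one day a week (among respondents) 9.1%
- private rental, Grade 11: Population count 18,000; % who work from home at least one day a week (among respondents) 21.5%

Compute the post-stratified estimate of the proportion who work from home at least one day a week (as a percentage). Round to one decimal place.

Reweight to the known tenure type × grade level distribution:
  owner-occupied, Grade 10: (4,500/50,000) × 39 = 3.51
  owner-occupied, Grade 11: (23,500/50,000) × 10.6 = 4.982
  private rental, Grade 10: (4,000/50,000) × 9.1 = 0.728
  private rental, Grade 11: (18,000/50,000) × 21.5 = 7.74
Post-stratified estimate = 16.96 → 17.0%.

17.0%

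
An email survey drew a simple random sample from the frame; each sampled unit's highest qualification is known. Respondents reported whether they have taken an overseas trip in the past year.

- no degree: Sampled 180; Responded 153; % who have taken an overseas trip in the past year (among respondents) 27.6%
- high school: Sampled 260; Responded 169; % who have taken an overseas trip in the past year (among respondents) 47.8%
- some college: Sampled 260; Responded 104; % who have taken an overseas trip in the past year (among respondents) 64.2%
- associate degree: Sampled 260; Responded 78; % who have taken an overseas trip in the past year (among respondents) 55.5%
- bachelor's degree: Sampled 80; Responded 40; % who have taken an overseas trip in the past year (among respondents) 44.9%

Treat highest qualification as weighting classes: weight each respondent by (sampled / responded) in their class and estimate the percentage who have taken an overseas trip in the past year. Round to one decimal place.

Class response rates: no degree 153/180 = 85%, high school 169/260 = 65%, some college 104/260 = 40%, associate degree 78/260 = 30%, bachelor's degree 40/80 = 50%.
Each respondent's weight = sampled/responded in their class; summing within a class gives n_sampled, so:
  no degree: 180 × 27.6 = 4968
  high school: 260 × 47.8 = 12,428
  some college: 260 × 64.2 = 16,692
  associate degree: 260 × 55.5 = 14,430
  bachelor's degree: 80 × 44.9 = 3592
Adjusted estimate = 52,110 / 1,040 = 50.1058 → 50.1%.

50.1%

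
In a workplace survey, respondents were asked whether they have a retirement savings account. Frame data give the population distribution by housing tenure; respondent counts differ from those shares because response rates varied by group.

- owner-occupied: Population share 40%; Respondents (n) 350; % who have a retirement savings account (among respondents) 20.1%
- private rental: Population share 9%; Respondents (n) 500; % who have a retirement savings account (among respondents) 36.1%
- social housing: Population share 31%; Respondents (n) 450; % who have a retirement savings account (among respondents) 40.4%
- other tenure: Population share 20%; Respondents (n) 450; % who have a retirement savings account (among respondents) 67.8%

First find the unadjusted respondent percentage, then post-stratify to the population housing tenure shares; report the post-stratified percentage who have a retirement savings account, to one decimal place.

37.4%

Naive respondent-only estimate (weights = respondent counts):
  (350/1750)×20.1 + (500/1750)×36.1 + (450/1750)×40.4 + (450/1750)×67.8 = 42.1571%
Post-stratified estimate weights by population shares:
  0.4×20.1 + 0.09×36.1 + 0.31×40.4 + 0.2×67.8 = 37.373%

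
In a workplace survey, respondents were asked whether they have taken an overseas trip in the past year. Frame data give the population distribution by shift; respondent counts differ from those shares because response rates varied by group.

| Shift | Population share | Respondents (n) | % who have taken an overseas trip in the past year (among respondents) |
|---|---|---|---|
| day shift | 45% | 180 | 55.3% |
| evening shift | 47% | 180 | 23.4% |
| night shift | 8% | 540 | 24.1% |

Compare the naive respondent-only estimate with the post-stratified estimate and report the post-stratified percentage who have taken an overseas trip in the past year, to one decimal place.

Without adjustment, the pooled respondent share is:
  (180/900)×55.3 + (180/900)×23.4 + (540/900)×24.1 = 30.2%
Reweighting by population shift shares:
  0.45×55.3 + 0.47×23.4 + 0.08×24.1 = 37.811%

37.8%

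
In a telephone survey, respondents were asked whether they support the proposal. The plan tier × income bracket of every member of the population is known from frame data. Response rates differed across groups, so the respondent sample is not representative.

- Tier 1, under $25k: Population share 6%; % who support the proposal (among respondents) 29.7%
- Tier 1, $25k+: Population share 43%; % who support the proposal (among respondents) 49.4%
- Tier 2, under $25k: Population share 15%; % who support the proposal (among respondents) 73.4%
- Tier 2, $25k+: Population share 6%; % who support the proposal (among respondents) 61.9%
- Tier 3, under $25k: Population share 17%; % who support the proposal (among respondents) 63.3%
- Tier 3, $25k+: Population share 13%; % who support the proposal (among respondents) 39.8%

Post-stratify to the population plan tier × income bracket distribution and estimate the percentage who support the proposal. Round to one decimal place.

Post-stratification weights by population share, not respondent share:
  Tier 1, under $25k: 0.06 × 29.7 = 1.782
  Tier 1, $25k+: 0.43 × 49.4 = 21.242
  Tier 2, under $25k: 0.15 × 73.4 = 11.01
  Tier 2, $25k+: 0.06 × 61.9 = 3.714
  Tier 3, under $25k: 0.17 × 63.3 = 10.761
  Tier 3, $25k+: 0.13 × 39.8 = 5.174
Post-stratified estimate = 53.683 → 53.7%.

53.7%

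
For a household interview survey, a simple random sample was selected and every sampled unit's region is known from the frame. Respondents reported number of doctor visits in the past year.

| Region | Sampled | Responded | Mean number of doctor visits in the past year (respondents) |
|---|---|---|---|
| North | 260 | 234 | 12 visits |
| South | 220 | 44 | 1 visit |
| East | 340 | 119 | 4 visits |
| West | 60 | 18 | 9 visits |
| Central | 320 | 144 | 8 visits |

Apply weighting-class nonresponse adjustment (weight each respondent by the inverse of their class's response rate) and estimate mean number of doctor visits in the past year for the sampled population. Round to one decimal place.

6.5

Class response rates: North 234/260 = 90%, South 44/220 = 20%, East 119/340 = 35%, West 18/60 = 30%, Central 144/320 = 45%.
With weight = n_sampled/n_responded per class, the weighted class total is n_sampled:
  North: 260 × 12 = 3120
  South: 220 × 1 = 220
  East: 340 × 4 = 1360
  West: 60 × 9 = 540
  Central: 320 × 8 = 2560
Adjusted estimate = 7800 / 1,200 = 6.5 → 6.5.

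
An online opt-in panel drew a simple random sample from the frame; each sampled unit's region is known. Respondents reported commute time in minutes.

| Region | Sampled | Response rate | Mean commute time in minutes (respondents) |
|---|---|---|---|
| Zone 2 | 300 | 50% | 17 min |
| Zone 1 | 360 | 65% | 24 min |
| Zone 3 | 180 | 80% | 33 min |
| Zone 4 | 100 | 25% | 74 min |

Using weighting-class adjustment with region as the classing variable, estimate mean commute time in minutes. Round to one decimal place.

28.8

With weight = n_sampled/n_responded per class, the weighted class total is n_sampled:
  Zone 2: 300 × 17 = 5100
  Zone 1: 360 × 24 = 8640
  Zone 3: 180 × 33 = 5940
  Zone 4: 100 × 74 = 7400
Adjusted estimate = 27,080 / 940 = 28.8085 → 28.8.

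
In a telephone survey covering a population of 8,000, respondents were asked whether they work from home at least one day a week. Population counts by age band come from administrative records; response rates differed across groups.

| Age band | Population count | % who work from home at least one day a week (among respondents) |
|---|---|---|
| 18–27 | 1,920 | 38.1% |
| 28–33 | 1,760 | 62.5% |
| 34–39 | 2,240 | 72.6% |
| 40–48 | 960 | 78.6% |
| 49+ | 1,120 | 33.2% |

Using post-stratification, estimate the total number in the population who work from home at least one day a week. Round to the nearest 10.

4,580

Each cell contributes its population count × the respondent rate:
  18–27: 1,920 × 38.1% = 731.52
  28–33: 1,760 × 62.5% = 1100
  34–39: 2,240 × 72.6% = 1626.24
  40–48: 960 × 78.6% = 754.56
  49+: 1,120 × 33.2% = 371.84
Estimated total = 4584.16 → 4,580.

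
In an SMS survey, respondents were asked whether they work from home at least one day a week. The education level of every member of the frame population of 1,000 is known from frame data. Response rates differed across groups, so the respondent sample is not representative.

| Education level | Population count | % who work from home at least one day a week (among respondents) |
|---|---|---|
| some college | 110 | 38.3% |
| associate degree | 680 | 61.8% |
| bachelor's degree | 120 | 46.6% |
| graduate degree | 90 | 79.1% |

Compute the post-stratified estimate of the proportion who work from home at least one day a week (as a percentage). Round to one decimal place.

Weight each group's respondent value by its population share:
  some college: (110/1,000) × 38.3 = 4.213
  associate degree: (680/1,000) × 61.8 = 42.024
  bachelor's degree: (120/1,000) × 46.6 = 5.592
  graduate degree: (90/1,000) × 79.1 = 7.119
Post-stratified estimate = 58.948 → 58.9%.

58.9%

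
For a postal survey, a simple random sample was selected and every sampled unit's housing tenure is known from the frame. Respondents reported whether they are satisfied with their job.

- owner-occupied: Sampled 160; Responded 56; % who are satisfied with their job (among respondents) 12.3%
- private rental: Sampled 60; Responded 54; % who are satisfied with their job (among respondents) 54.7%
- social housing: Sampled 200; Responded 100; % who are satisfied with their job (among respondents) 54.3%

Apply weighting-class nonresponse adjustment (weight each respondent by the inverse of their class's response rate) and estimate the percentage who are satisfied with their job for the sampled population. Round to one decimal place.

Class response rates: owner-occupied 56/160 = 35%, private rental 54/60 = 90%, social housing 100/200 = 50%.
Weighting each respondent by the inverse class response rate inflates each class back to its sampled size, so the class weight is n_sampled:
  owner-occupied: 160 × 12.3 = 1968
  private rental: 60 × 54.7 = 3282
  social housing: 200 × 54.3 = 10,860
Adjusted estimate = 16,110 / 420 = 38.3571 → 38.4%.

38.4%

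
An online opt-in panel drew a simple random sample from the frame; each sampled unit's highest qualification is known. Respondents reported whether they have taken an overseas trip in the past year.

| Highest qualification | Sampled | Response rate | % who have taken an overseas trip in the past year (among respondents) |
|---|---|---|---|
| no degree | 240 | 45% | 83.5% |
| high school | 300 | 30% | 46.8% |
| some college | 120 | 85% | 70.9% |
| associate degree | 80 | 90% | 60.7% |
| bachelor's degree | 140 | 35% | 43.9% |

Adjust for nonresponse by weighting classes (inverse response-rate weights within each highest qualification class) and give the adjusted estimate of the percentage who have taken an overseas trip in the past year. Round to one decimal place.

Weighting each respondent by the inverse class response rate inflates each class back to its sampled size, so the class weight is n_sampled:
  no degree: 240 × 83.5 = 20,040
  high school: 300 × 46.8 = 14,040
  some college: 120 × 70.9 = 8508
  associate degree: 80 × 60.7 = 4856
  bachelor's degree: 140 × 43.9 = 6146
Adjusted estimate = 53,590 / 880 = 60.8977 → 60.9%.

60.9%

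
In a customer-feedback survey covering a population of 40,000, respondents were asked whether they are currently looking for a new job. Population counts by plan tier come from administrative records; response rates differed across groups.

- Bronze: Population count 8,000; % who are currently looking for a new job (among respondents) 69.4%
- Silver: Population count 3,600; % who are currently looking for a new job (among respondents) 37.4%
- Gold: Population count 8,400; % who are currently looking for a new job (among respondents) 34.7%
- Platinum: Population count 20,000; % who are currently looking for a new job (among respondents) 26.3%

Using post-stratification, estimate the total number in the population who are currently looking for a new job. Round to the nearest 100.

15,100

Apply each group's respondent rate to its population count:
  Bronze: 8,000 × 69.4% = 5552
  Silver: 3,600 × 37.4% = 1346.4
  Gold: 8,400 × 34.7% = 2914.8
  Platinum: 20,000 × 26.3% = 5260
Estimated total = 15073.2 → 15,100.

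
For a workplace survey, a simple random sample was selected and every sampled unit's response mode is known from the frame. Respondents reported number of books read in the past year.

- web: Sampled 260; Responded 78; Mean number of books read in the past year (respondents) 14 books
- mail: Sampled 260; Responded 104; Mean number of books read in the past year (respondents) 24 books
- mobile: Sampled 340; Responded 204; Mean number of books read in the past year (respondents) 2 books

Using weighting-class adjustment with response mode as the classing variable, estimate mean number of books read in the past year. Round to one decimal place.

12.3

Class response rates: web 78/260 = 30%, mail 104/260 = 40%, mobile 204/340 = 60%.
Weighting each respondent by the inverse class response rate inflates each class back to its sampled size, so the class weight is n_sampled:
  web: 260 × 14 = 3640
  mail: 260 × 24 = 6240
  mobile: 340 × 2 = 680
Adjusted estimate = 10,560 / 860 = 12.2791 → 12.3.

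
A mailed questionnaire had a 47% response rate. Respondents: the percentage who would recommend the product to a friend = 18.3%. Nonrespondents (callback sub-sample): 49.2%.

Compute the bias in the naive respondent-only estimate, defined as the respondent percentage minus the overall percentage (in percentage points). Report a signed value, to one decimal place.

Nonresponse fraction = 1 − 0.47 = 0.53.
Bias = (nonresponse fraction) × (respondent percentage − nonrespondent percentage)
     = 0.53 × (18.3 − 49.2) = 0.53 × -30.9 = -16.377.

-16.4 percentage points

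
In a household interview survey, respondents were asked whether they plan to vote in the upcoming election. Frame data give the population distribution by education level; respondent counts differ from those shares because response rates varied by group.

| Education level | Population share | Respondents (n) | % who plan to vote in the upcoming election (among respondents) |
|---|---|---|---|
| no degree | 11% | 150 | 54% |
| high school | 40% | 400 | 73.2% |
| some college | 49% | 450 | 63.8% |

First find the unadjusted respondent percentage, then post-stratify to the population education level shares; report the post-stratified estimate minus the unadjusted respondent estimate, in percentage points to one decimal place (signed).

+0.4 percentage points

Unadjusted (pooled respondent) estimate weights by respondent counts:
  (150/1000)×54 + (400/1000)×73.2 + (450/1000)×63.8 = 66.09%
Post-stratified estimate weights by population shares:
  0.11×54 + 0.4×73.2 + 0.49×63.8 = 66.482%
Difference = 66.482 − 66.09 = 0.392 pp.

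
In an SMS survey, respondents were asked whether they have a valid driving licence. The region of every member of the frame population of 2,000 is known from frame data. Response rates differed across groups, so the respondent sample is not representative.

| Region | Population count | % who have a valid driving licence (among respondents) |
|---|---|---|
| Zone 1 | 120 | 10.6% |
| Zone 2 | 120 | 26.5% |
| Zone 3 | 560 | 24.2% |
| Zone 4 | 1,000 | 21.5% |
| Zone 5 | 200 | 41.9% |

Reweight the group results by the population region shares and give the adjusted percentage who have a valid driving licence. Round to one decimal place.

23.9%

Each cell contributes population-share × respondent value:
  Zone 1: (120/2,000) × 10.6 = 0.636
  Zone 2: (120/2,000) × 26.5 = 1.59
  Zone 3: (560/2,000) × 24.2 = 6.776
  Zone 4: (1,000/2,000) × 21.5 = 10.75
  Zone 5: (200/2,000) × 41.9 = 4.19
Post-stratified estimate = 23.942 → 23.9%.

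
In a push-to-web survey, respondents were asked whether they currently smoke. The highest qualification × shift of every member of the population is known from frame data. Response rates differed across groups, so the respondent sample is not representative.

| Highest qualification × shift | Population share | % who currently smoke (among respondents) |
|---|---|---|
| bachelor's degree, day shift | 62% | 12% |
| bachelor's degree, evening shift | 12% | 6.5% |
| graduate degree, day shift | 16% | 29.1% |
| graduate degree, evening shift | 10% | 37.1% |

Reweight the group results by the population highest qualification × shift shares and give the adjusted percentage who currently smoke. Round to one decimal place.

Each cell contributes population-share × respondent value:
  bachelor's degree, day shift: 0.62 × 12 = 7.44
  bachelor's degree, evening shift: 0.12 × 6.5 = 0.78
  graduate degree, day shift: 0.16 × 29.1 = 4.656
  graduate degree, evening shift: 0.1 × 37.1 = 3.71
Post-stratified estimate = 16.586 → 16.6%.

16.6%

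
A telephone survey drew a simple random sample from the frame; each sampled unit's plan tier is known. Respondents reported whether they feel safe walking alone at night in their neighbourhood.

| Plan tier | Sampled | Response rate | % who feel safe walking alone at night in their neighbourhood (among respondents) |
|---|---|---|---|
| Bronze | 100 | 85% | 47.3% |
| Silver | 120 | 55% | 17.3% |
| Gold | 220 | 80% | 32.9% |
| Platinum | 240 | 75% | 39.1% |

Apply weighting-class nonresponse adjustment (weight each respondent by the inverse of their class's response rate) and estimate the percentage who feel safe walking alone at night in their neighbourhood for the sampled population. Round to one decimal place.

Each respondent's weight = sampled/responded in their class; summing within a class gives n_sampled, so:
  Bronze: 100 × 47.3 = 4730
  Silver: 120 × 17.3 = 2076
  Gold: 220 × 32.9 = 7238
  Platinum: 240 × 39.1 = 9384
Adjusted estimate = 23,428 / 680 = 34.4529 → 34.5%.

34.5%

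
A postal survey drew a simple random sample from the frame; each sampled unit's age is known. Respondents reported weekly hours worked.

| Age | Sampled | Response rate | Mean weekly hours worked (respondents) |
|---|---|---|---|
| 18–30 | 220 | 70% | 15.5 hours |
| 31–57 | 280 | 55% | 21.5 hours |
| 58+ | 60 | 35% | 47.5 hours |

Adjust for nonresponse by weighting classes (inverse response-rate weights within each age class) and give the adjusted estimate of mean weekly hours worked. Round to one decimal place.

21.9

Each respondent's weight = sampled/responded in their class; summing within a class gives n_sampled, so:
  18–30: 220 × 15.5 = 3410
  31–57: 280 × 21.5 = 6020
  58+: 60 × 47.5 = 2850
Adjusted estimate = 12,280 / 560 = 21.9286 → 21.9.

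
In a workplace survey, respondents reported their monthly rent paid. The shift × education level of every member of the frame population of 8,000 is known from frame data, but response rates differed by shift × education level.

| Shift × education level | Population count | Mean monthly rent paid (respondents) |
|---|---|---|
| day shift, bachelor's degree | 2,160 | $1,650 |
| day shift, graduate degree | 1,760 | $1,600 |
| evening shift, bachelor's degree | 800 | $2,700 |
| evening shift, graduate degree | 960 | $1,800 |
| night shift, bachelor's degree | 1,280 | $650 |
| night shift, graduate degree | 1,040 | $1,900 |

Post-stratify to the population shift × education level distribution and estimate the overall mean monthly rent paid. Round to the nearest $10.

$1,630

Weight each group's respondent value by its population share:
  day shift, bachelor's degree: (2,160/8,000) × 1650 = 445.5
  day shift, graduate degree: (1,760/8,000) × 1600 = 352
  evening shift, bachelor's degree: (800/8,000) × 2700 = 270
  evening shift, graduate degree: (960/8,000) × 1800 = 216
  night shift, bachelor's degree: (1,280/8,000) × 650 = 104
  night shift, graduate degree: (1,040/8,000) × 1900 = 247
Post-stratified estimate = 1634.5 → $1,630.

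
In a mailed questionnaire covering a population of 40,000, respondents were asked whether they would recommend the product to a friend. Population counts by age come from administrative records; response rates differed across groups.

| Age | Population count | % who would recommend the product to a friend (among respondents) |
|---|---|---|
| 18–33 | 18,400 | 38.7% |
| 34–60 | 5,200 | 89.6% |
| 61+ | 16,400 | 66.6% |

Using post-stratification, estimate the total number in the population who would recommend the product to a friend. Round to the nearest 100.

22,700

Estimated count per cell = population count × respondent percentage:
  18–33: 18,400 × 38.7% = 7120.8
  34–60: 5,200 × 89.6% = 4659.2
  61+: 16,400 × 66.6% = 10922.4
Estimated total = 22702.4 → 22,700.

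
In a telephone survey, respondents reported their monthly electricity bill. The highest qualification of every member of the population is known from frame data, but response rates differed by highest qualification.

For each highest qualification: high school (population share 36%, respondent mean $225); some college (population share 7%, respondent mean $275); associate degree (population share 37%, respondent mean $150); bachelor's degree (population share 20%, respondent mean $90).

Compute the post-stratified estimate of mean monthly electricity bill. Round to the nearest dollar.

Post-stratification weights by population share, not respondent share:
  high school: 0.36 × 225 = 81
  some college: 0.07 × 275 = 19.25
  associate degree: 0.37 × 150 = 55.5
  bachelor's degree: 0.2 × 90 = 18
Post-stratified estimate = 173.75 → $174.

$174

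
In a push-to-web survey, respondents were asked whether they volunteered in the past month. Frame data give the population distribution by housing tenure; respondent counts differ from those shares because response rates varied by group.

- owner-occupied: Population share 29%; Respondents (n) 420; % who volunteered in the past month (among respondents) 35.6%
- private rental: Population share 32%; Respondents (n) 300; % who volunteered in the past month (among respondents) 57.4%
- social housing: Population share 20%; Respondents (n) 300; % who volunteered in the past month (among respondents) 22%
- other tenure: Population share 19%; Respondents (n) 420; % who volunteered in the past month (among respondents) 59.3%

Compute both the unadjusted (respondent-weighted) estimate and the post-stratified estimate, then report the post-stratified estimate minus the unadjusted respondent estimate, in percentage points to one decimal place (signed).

+0.1 percentage points

Unadjusted (pooled respondent) estimate weights by respondent counts:
  (420/1440)×35.6 + (300/1440)×57.4 + (300/1440)×22 + (420/1440)×59.3 = 44.2208%
Post-stratified estimate weights by population shares:
  0.29×35.6 + 0.32×57.4 + 0.2×22 + 0.19×59.3 = 44.359%
Difference = 44.359 − 44.2208 = 0.1382 pp.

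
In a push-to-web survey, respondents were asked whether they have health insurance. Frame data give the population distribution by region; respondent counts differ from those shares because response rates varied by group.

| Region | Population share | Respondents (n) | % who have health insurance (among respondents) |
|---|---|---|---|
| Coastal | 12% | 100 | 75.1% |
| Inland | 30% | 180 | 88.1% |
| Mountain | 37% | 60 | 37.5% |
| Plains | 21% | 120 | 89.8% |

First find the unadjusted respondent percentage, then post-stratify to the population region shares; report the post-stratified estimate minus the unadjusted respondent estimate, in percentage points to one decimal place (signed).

-10.9 percentage points

Without adjustment, the pooled respondent share is:
  (100/460)×75.1 + (180/460)×88.1 + (60/460)×37.5 + (120/460)×89.8 = 79.1174%
Post-stratifying to population shares instead:
  0.12×75.1 + 0.3×88.1 + 0.37×37.5 + 0.21×89.8 = 68.175%
Difference = 68.175 − 79.1174 = -10.9424 pp.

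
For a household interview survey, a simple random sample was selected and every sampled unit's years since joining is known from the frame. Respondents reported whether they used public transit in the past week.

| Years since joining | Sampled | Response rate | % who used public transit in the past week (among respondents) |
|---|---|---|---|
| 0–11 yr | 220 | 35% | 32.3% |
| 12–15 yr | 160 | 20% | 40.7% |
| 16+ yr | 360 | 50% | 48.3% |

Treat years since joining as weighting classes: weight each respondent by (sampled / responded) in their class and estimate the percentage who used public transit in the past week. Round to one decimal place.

With weight = n_sampled/n_responded per class, the weighted class total is n_sampled:
  0–11 yr: 220 × 32.3 = 7106
  12–15 yr: 160 × 40.7 = 6512
  16+ yr: 360 × 48.3 = 17,388
Adjusted estimate = 31,006 / 740 = 41.9 → 41.9%.

41.9%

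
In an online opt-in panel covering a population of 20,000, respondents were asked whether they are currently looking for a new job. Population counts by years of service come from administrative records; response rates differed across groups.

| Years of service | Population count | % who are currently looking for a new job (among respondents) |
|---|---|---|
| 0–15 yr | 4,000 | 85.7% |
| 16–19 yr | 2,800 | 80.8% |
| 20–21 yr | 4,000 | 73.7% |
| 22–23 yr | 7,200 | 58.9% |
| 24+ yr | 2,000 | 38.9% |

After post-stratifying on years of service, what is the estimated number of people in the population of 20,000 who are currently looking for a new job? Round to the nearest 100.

13,700

Estimated count per cell = population count × respondent percentage:
  0–15 yr: 4,000 × 85.7% = 3428
  16–19 yr: 2,800 × 80.8% = 2262.4
  20–21 yr: 4,000 × 73.7% = 2948
  22–23 yr: 7,200 × 58.9% = 4240.8
  24+ yr: 2,000 × 38.9% = 778
Estimated total = 13657.2 → 13,700.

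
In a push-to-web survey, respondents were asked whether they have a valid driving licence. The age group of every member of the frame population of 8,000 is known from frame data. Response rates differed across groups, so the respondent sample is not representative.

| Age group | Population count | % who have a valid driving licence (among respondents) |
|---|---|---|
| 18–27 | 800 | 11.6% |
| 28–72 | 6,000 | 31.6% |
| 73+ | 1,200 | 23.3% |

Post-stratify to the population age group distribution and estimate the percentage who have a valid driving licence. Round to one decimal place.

Weight each group's respondent value by its population share:
  18–27: (800/8,000) × 11.6 = 1.16
  28–72: (6,000/8,000) × 31.6 = 23.7
  73+: (1,200/8,000) × 23.3 = 3.495
Post-stratified estimate = 28.355 → 28.4%.

28.4%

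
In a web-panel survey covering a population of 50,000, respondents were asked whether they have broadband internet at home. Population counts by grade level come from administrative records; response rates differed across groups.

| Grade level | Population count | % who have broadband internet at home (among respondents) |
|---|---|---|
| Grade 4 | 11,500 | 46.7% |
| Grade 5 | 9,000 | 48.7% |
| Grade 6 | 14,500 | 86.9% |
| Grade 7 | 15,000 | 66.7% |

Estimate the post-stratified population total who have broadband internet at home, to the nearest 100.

32,400

Apply each group's respondent rate to its population count:
  Grade 4: 11,500 × 46.7% = 5370.5
  Grade 5: 9,000 × 48.7% = 4383
  Grade 6: 14,500 × 86.9% = 12600.5
  Grade 7: 15,000 × 66.7% = 10,005
Estimated total = 32,359 → 32,400.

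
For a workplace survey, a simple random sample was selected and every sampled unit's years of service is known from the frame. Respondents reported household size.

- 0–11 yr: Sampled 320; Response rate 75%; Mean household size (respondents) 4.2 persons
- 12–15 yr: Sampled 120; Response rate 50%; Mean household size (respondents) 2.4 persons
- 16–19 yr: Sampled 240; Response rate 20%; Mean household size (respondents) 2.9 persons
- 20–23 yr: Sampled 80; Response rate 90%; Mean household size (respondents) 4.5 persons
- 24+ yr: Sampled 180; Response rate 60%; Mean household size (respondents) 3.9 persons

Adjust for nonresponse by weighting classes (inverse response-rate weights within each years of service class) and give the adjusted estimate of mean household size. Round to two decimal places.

Each respondent's weight = sampled/responded in their class; summing within a class gives n_sampled, so:
  0–11 yr: 320 × 4.2 = 1344
  12–15 yr: 120 × 2.4 = 288
  16–19 yr: 240 × 2.9 = 696
  20–23 yr: 80 × 4.5 = 360
  24+ yr: 180 × 3.9 = 702
Adjusted estimate = 3390 / 940 = 3.60638 → 3.61.

3.61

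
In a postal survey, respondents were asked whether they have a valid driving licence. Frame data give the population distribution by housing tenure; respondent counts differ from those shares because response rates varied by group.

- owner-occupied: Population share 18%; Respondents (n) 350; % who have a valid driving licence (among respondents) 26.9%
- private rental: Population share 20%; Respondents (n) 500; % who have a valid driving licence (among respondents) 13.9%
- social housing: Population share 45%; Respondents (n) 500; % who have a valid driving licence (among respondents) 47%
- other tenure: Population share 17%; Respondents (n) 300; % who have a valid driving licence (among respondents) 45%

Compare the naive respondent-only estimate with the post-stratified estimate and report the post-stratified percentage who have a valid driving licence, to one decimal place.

36.4%

Without adjustment, the pooled respondent share is:
  (350/1650)×26.9 + (500/1650)×13.9 + (500/1650)×47 + (300/1650)×45 = 32.3424%
Reweighting by population housing tenure shares:
  0.18×26.9 + 0.2×13.9 + 0.45×47 + 0.17×45 = 36.422%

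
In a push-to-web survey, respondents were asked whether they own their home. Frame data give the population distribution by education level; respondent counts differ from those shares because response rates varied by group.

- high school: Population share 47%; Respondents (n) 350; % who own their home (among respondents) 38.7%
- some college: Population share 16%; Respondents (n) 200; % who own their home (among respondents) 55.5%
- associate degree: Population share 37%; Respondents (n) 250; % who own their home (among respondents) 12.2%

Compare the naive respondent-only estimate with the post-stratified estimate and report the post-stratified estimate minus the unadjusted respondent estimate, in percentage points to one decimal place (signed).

Without adjustment, the pooled respondent share is:
  (350/800)×38.7 + (200/800)×55.5 + (250/800)×12.2 = 34.6187%
Reweighting by population education level shares:
  0.47×38.7 + 0.16×55.5 + 0.37×12.2 = 31.583%
Difference = 31.583 − 34.6187 = -3.0358 pp.

-3.0 percentage points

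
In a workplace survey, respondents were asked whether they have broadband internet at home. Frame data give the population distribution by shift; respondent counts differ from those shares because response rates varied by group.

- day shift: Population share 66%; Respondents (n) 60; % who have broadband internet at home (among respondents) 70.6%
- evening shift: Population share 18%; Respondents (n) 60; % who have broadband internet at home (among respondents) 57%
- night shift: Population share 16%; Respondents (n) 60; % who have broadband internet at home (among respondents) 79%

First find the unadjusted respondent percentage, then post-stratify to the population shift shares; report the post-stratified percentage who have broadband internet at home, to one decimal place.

Unadjusted (pooled respondent) estimate weights by respondent counts:
  (60/180)×70.6 + (60/180)×57 + (60/180)×79 = 68.8667%
Reweighting by population shift shares:
  0.66×70.6 + 0.18×57 + 0.16×79 = 69.496%

69.5%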